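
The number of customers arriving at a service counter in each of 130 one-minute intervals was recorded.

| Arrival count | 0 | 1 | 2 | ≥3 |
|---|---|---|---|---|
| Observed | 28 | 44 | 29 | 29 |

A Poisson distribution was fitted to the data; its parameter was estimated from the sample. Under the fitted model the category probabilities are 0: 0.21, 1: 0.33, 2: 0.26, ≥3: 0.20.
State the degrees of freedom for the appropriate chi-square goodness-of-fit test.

There are k = 4 categories and 1 parameter estimated from the data, so df = 4 − 1 − 1 = 2.

2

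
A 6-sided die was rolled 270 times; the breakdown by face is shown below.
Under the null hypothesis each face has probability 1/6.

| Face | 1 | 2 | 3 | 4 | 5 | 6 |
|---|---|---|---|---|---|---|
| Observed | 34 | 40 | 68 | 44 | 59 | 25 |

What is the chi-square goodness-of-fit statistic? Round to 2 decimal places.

28.27

Expected count for each of the 6 categories: 270/6 = 45.
cat         O        E   (O−E)²/E
1          34       45      2.689
2          40       45      0.556
3          68       45     11.756
4          44       45      0.022
5          59       45      4.356
6          25       45      8.889
Sum = 28.27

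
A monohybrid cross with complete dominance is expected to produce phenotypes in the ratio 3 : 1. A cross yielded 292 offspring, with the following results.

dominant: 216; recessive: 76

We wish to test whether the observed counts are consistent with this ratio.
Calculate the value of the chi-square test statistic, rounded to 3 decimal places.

0.164

Ratio total = 4. Expected counts: 292×3/4 = 219, 292×1/4 = 73.
dominant: (216 − 219)²/219 = 9/219 = 0.0411
recessive: (76 − 73)²/73 = 9/73 = 0.1233
Sum = 0.164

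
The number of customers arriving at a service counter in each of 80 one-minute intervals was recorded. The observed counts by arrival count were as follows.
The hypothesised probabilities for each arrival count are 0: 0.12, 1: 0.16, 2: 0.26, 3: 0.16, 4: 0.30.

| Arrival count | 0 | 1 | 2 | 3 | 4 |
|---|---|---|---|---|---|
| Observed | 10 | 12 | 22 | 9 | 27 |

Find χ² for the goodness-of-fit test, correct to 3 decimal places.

1.639

Expected counts E_i = n·p_i: 80×0.12 = 9.6, 80×0.16 = 12.8, 80×0.26 = 20.8, 80×0.16 = 12.8, 80×0.30 = 24.
χ² = (10−9.6)²/9.6 + (12−12.8)²/12.8 + (22−20.8)²/20.8 + (9−12.8)²/12.8 + (27−24)²/24
   = 0.0167 + 0.0500 + 0.0692 + 1.1281 + 0.3750
Sum = 1.639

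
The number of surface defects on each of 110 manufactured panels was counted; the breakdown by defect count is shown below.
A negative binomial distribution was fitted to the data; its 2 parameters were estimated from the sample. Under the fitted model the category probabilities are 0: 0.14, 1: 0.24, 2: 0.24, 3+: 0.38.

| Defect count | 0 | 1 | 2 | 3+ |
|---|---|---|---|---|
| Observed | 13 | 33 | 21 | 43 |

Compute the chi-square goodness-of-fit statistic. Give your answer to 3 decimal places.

3.163

Expected counts E_i = n·p_i: 110×0.14 = 15.4, 110×0.24 = 26.4, 110×0.24 = 26.4, 110×0.38 = 41.8.
χ² = (13−15.4)²/15.4 + (33−26.4)²/26.4 + (21−26.4)²/26.4 + (43−41.8)²/41.8
   = 0.3740 + 1.6500 + 1.1045 + 0.0344
Sum = 3.163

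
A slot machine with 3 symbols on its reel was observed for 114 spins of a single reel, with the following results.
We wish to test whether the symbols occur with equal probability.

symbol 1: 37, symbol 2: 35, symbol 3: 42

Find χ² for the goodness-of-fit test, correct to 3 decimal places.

Expected count for each of the 3 categories: 114/3 = 38.
symbol 1: (37 − 38)²/38 = 1/38 = 0.0263
symbol 2: (35 − 38)²/38 = 9/38 = 0.2368
symbol 3: (42 − 38)²/38 = 16/38 = 0.4211
Sum = 0.684

0.684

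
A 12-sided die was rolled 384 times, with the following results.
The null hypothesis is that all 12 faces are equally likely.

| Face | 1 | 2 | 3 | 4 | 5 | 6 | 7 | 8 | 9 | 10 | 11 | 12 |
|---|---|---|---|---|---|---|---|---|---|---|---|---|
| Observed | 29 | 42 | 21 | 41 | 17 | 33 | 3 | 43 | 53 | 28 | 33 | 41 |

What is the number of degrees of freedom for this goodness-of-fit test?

There are k = 12 categories and no parameters were estimated from the data, so df = 12 − 1 = 11.

11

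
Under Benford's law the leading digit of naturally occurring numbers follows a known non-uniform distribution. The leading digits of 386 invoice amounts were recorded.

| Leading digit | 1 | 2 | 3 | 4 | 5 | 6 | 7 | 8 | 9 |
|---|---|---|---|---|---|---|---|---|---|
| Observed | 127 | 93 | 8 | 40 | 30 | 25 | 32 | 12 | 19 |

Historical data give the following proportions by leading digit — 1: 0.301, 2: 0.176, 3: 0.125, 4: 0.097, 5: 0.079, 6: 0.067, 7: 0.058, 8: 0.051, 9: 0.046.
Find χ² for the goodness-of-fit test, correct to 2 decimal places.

51.26

Expected counts E_i = n·p_i: 386×0.301 = 116.186, 386×0.176 = 67.936, 386×0.125 = 48.25, 386×0.097 = 37.442, 386×0.079 = 30.494, 386×0.067 = 25.862, 386×0.058 = 22.388, 386×0.051 = 19.686, 386×0.046 = 17.756.
1: (127 − 116.186)²/116.186 = 116.942596/116.186 = 1.007
2: (93 − 67.936)²/67.936 = 628.204096/67.936 = 9.247
3: (8 − 48.25)²/48.25 = 1620.0625/48.25 = 33.576
4: (40 − 37.442)²/37.442 = 6.543364/37.442 = 0.175
5: (30 − 30.494)²/30.494 = 0.244036/30.494 = 0.008
6: (25 − 25.862)²/25.862 = 0.743044/25.862 = 0.029
7: (32 − 22.388)²/22.388 = 92.390544/22.388 = 4.127
8: (12 − 19.686)²/19.686 = 59.074596/19.686 = 3.001
9: (19 − 17.756)²/17.756 = 1.547536/17.756 = 0.087
Sum = 51.26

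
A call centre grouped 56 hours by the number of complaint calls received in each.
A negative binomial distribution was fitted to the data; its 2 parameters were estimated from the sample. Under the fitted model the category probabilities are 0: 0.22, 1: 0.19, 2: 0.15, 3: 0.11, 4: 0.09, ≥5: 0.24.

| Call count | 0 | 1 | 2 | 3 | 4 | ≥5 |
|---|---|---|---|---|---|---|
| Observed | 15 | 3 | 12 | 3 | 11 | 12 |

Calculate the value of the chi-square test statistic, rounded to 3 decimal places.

Expected counts E_i = n·p_i: 56×0.22 = 12.32, 56×0.19 = 10.64, 56×0.15 = 8.4, 56×0.11 = 6.16, 56×0.09 = 5.04, 56×0.24 = 13.44.
0: (15 − 12.32)²/12.32 = 7.1824/12.32 = 0.5830
1: (3 − 10.64)²/10.64 = 58.3696/10.64 = 5.4859
2: (12 − 8.4)²/8.4 = 12.96/8.4 = 1.5429
3: (3 − 6.16)²/6.16 = 9.9856/6.16 = 1.6210
4: (11 − 5.04)²/5.04 = 35.5216/5.04 = 7.0479
≥5: (12 − 13.44)²/13.44 = 2.0736/13.44 = 0.1543
Sum = 16.435

16.435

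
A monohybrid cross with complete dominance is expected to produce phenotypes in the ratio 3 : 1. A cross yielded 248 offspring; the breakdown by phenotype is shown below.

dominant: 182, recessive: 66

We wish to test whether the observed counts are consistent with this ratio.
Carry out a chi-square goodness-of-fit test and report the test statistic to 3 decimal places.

0.344

Ratio total = 4. Expected counts: 248×3/4 = 186, 248×1/4 = 62.
dominant: (182 − 186)²/186 = 16/186 = 0.0860
recessive: (66 − 62)²/62 = 16/62 = 0.2581
Sum = 0.344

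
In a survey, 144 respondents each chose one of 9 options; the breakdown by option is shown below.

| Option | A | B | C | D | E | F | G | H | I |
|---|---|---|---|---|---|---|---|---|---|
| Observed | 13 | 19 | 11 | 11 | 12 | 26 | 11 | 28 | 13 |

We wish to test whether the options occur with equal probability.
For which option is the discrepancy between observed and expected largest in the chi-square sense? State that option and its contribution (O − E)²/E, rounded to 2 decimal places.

H, 9.00

Under H₀ each category has probability 1/9, so each expected count is 144/9 = 16.
cat         O        E   (O−E)²/E
A          13       16      0.563
B          19       16      0.563
C          11       16      1.563
D          11       16      1.563
E          12       16      1.000
F          26       16      6.250
G          11       16      1.563
H          28       16      9.000
I          13       16      0.563
The largest term is for H: 9.00.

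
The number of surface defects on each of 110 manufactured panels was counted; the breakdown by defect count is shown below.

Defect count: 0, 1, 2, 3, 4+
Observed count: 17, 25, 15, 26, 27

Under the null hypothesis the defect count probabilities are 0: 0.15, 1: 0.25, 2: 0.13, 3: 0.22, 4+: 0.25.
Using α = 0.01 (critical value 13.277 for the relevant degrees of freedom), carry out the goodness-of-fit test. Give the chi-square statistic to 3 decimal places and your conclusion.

Expected counts E_i = n·p_i: 110×0.15 = 16.5, 110×0.25 = 27.5, 110×0.13 = 14.3, 110×0.22 = 24.2, 110×0.25 = 27.5.
χ² = (17−16.5)²/16.5 + (25−27.5)²/27.5 + (15−14.3)²/14.3 + (26−24.2)²/24.2 + (27−27.5)²/27.5
   = 0.0152 + 0.2273 + 0.0343 + 0.1339 + 0.0091
Sum = 0.420
df = 4. Since 0.420 < 13.277, we do not reject H₀.

0.420; do not reject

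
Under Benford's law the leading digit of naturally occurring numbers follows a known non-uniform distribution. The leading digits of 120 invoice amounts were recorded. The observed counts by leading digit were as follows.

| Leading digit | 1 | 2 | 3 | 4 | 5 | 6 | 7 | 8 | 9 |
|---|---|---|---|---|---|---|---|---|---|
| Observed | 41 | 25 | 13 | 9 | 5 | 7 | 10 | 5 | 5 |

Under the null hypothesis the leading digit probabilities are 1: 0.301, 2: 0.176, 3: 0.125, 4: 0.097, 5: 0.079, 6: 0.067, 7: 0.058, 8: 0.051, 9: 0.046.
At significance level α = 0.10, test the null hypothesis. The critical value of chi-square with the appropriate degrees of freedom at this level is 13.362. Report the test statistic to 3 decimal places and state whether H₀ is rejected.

Expected counts E_i = n·p_i: 120×0.301 = 36.12, 120×0.176 = 21.12, 120×0.125 = 15, 120×0.097 = 11.64, 120×0.079 = 9.48, 120×0.067 = 8.04, 120×0.058 = 6.96, 120×0.051 = 6.12, 120×0.046 = 5.52.
cat         O        E   (O−E)²/E
1          41    36.12     0.6593
2          25    21.12     0.7128
3          13       15     0.2667
4           9    11.64     0.5988
5           5     9.48     2.1171
6           7     8.04     0.1345
7          10     6.96     1.3278
8           5     6.12     0.2050
9           5     5.52     0.0490
Sum = 6.071
df = 8. Since 6.071 < 13.362, we do not reject H₀.

6.071; do not reject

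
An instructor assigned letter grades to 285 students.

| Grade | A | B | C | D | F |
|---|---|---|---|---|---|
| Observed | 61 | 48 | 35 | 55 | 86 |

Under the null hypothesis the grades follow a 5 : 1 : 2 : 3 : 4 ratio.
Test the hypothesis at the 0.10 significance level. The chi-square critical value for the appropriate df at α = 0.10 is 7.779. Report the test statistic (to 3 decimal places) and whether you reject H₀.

58.054; reject

Ratio total = 15. Expected counts: 285×5/15 = 95, 285×1/15 = 19, 285×2/15 = 38, 285×3/15 = 57, 285×4/15 = 76.
cat         O        E   (O−E)²/E
A          61       95    12.1684
B          48       19    44.2632
C          35       38     0.2368
D          55       57     0.0702
F          86       76     1.3158
Sum = 58.054
df = 4. Since 58.054 > 7.779, we reject H₀.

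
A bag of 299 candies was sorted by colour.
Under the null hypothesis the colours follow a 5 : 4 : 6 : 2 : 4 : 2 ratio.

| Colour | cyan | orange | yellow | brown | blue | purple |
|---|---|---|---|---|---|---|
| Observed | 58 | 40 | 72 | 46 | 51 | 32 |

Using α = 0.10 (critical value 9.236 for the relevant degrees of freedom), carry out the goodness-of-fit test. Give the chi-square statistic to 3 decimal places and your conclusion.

Ratio total = 23. Expected counts: 299×5/23 = 65, 299×4/23 = 52, 299×6/23 = 78, 299×2/23 = 26, 299×4/23 = 52, 299×2/23 = 26.
cyan: (58 − 65)²/65 = 49/65 = 0.7538
orange: (40 − 52)²/52 = 144/52 = 2.7692
yellow: (72 − 78)²/78 = 36/78 = 0.4615
brown: (46 − 26)²/26 = 400/26 = 15.3846
blue: (51 − 52)²/52 = 1/52 = 0.0192
purple: (32 − 26)²/26 = 36/26 = 1.3846
Sum = 20.773
df = 5. Since 20.773 > 9.236, we reject H₀.

20.773; reject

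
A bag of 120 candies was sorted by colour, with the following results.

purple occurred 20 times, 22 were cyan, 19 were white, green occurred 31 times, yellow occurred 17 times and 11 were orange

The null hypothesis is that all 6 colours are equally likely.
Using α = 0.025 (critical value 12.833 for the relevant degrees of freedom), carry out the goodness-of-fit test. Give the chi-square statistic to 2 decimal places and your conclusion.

Expected count for each of the 6 categories: 120/6 = 20.
cat         O        E   (O−E)²/E
purple     20       20      0.000
cyan       22       20      0.200
white      19       20      0.050
green      31       20      6.050
yellow     17       20      0.450
orange     11       20      4.050
Sum = 10.80
df = 5. Since 10.80 < 12.833, we do not reject H₀.

10.80; do not reject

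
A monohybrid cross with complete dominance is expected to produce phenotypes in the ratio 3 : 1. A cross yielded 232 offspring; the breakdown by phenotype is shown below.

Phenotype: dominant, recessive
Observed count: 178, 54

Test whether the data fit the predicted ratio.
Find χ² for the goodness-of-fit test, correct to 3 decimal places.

Ratio total = 4. Expected counts: 232×3/4 = 174, 232×1/4 = 58.
χ² = (178−174)²/174 + (54−58)²/58
   = 0.0920 + 0.2759
Sum = 0.368

0.368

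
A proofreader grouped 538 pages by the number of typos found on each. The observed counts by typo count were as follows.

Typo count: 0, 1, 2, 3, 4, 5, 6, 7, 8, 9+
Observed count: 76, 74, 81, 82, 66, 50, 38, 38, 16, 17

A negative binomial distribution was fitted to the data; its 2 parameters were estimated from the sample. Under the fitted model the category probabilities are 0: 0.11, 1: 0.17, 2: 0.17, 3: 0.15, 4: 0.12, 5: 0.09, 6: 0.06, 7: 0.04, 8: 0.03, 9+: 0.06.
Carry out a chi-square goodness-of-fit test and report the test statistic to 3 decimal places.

30.283

Expected counts E_i = n·p_i: 538×0.11 = 59.18, 538×0.17 = 91.46, 538×0.17 = 91.46, 538×0.15 = 80.7, 538×0.12 = 64.56, 538×0.09 = 48.42, 538×0.06 = 32.28, 538×0.04 = 21.52, 538×0.03 = 16.14, 538×0.06 = 32.28.
0: (76 − 59.18)²/59.18 = 282.9124/59.18 = 4.7805
1: (74 − 91.46)²/91.46 = 304.8516/91.46 = 3.3332
2: (81 − 91.46)²/91.46 = 109.4116/91.46 = 1.1963
3: (82 − 80.7)²/80.7 = 1.69/80.7 = 0.0209
4: (66 − 64.56)²/64.56 = 2.0736/64.56 = 0.0321
5: (50 − 48.42)²/48.42 = 2.4964/48.42 = 0.0516
6: (38 − 32.28)²/32.28 = 32.7184/32.28 = 1.0136
7: (38 − 21.52)²/21.52 = 271.5904/21.52 = 12.6204
8: (16 − 16.14)²/16.14 = 0.0196/16.14 = 0.0012
9+: (17 − 32.28)²/32.28 = 233.4784/32.28 = 7.2329
Sum = 30.283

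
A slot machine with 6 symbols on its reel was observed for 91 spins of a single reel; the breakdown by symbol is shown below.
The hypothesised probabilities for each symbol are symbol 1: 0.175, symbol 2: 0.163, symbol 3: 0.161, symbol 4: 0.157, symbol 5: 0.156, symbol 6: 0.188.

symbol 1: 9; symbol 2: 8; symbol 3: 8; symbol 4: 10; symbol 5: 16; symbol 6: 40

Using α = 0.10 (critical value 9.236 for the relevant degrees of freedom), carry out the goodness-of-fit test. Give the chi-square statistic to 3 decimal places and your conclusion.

Expected counts E_i = n·p_i: 91×0.175 = 15.925, 91×0.163 = 14.833, 91×0.161 = 14.651, 91×0.157 = 14.287, 91×0.156 = 14.196, 91×0.188 = 17.108.
symbol 1: (9 − 15.925)²/15.925 = 47.955625/15.925 = 3.0113
symbol 2: (8 − 14.833)²/14.833 = 46.689889/14.833 = 3.1477
symbol 3: (8 − 14.651)²/14.651 = 44.235801/14.651 = 3.0193
symbol 4: (10 − 14.287)²/14.287 = 18.378369/14.287 = 1.2864
symbol 5: (16 − 14.196)²/14.196 = 3.254416/14.196 = 0.2292
symbol 6: (40 − 17.108)²/17.108 = 524.043664/17.108 = 30.6315
Sum = 41.325
df = 5. Since 41.325 > 9.236, we reject H₀.

41.325; reject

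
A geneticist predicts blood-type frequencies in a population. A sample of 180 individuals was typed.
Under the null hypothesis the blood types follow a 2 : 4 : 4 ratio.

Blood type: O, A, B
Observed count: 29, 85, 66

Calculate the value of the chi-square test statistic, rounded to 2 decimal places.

Ratio total = 10. Expected counts: 180×2/10 = 36, 180×4/10 = 72, 180×4/10 = 72.
O: (29 − 36)²/36 = 49/36 = 1.361
A: (85 − 72)²/72 = 169/72 = 2.347
B: (66 − 72)²/72 = 36/72 = 0.500
Sum = 4.21

4.21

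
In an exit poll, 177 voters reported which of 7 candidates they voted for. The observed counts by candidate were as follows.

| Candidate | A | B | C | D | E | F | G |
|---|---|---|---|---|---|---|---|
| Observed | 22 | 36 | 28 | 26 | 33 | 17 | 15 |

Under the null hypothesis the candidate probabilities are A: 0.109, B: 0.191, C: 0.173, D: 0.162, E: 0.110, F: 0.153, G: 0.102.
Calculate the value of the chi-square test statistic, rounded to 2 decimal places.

Expected counts E_i = n·p_i: 177×0.109 = 19.293, 177×0.191 = 33.807, 177×0.173 = 30.621, 177×0.162 = 28.674, 177×0.110 = 19.47, 177×0.153 = 27.081, 177×0.102 = 18.054.
χ² = (22−19.293)²/19.293 + (36−33.807)²/33.807 + (28−30.621)²/30.621 + (26−28.674)²/28.674 + (33−19.47)²/19.47 + (17−27.081)²/27.081 + (15−18.054)²/18.054
   = 0.380 + 0.142 + 0.224 + 0.249 + 9.402 + 3.753 + 0.517
Sum = 14.67

14.67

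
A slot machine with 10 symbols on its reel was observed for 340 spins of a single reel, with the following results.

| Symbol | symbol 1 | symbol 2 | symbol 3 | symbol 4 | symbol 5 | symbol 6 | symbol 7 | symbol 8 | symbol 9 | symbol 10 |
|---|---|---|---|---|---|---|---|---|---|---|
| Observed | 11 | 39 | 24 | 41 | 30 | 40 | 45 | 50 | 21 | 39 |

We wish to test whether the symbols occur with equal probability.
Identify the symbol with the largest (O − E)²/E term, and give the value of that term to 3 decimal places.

Under H₀ each category has probability 1/10, so each expected count is 340/10 = 34.
cat            O        E   (O−E)²/E
symbol 1      11       34    15.5588
symbol 2      39       34     0.7353
symbol 3      24       34     2.9412
symbol 4      41       34     1.4412
symbol 5      30       34     0.4706
symbol 6      40       34     1.0588
symbol 7      45       34     3.5588
symbol 8      50       34     7.5294
symbol 9      21       34     4.9706
symbol 10     39       34     0.7353
The largest term is for symbol 1: 15.559.

symbol 1, 15.559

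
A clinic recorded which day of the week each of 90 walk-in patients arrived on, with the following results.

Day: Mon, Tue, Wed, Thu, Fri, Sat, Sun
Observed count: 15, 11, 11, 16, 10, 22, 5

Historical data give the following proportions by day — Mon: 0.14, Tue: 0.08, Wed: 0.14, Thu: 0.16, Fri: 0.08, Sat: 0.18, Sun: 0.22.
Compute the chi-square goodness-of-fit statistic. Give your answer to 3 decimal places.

Expected counts E_i = n·p_i: 90×0.14 = 12.6, 90×0.08 = 7.2, 90×0.14 = 12.6, 90×0.16 = 14.4, 90×0.08 = 7.2, 90×0.18 = 16.2, 90×0.22 = 19.8.
χ² = (15−12.6)²/12.6 + (11−7.2)²/7.2 + (11−12.6)²/12.6 + (16−14.4)²/14.4 + (10−7.2)²/7.2 + (22−16.2)²/16.2 + (5−19.8)²/19.8
   = 0.4571 + 2.0056 + 0.2032 + 0.1778 + 1.0889 + 2.0765 + 11.0626
Sum = 17.072

17.072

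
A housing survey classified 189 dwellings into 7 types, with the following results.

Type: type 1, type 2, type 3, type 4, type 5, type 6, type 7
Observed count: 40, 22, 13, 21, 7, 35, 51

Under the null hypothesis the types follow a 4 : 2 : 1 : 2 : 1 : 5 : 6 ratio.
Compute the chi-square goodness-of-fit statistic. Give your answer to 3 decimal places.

6.444

Ratio total = 21. Expected counts: 189×4/21 = 36, 189×2/21 = 18, 189×1/21 = 9, 189×2/21 = 18, 189×1/21 = 9, 189×5/21 = 45, 189×6/21 = 54.
cat         O        E   (O−E)²/E
type 1     40       36     0.4444
type 2     22       18     0.8889
type 3     13        9     1.7778
type 4     21       18     0.5000
type 5      7        9     0.4444
type 6     35       45     2.2222
type 7     51       54     0.1667
Sum = 6.444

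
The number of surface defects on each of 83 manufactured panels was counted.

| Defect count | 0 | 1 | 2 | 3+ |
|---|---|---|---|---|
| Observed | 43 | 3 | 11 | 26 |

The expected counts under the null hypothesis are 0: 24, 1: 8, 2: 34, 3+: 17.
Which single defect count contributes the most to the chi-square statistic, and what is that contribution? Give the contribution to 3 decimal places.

0: (43 − 24)²/24 = 361/24 = 15.0417
1: (3 − 8)²/8 = 25/8 = 3.1250
2: (11 − 34)²/34 = 529/34 = 15.5588
3+: (26 − 17)²/17 = 81/17 = 4.7647
The largest term is for 2: 15.559.

2, 15.559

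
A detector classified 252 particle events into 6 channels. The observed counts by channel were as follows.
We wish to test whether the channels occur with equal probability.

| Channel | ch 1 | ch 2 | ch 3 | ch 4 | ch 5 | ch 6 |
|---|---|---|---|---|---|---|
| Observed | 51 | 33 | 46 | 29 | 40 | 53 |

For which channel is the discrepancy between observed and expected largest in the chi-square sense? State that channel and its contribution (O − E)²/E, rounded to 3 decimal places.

ch 4, 4.024

Under H₀ each category has probability 1/6, so each expected count is 252/6 = 42.
ch 1: (51 − 42)²/42 = 81/42 = 1.9286
ch 2: (33 − 42)²/42 = 81/42 = 1.9286
ch 3: (46 − 42)²/42 = 16/42 = 0.3810
ch 4: (29 − 42)²/42 = 169/42 = 4.0238
ch 5: (40 − 42)²/42 = 4/42 = 0.0952
ch 6: (53 − 42)²/42 = 121/42 = 2.8810
The largest term is for ch 4: 4.024.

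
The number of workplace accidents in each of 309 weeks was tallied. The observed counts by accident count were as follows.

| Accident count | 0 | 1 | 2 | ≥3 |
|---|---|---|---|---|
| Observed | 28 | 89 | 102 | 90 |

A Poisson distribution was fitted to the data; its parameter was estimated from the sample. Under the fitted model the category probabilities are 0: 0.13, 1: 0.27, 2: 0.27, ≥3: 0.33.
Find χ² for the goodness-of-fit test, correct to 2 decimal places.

9.60

Expected counts E_i = n·p_i: 309×0.13 = 40.17, 309×0.27 = 83.43, 309×0.27 = 83.43, 309×0.33 = 101.97.
0: (28 − 40.17)²/40.17 = 148.1089/40.17 = 3.687
1: (89 − 83.43)²/83.43 = 31.0249/83.43 = 0.372
2: (102 − 83.43)²/83.43 = 344.8449/83.43 = 4.133
≥3: (90 − 101.97)²/101.97 = 143.2809/101.97 = 1.405
Sum = 9.60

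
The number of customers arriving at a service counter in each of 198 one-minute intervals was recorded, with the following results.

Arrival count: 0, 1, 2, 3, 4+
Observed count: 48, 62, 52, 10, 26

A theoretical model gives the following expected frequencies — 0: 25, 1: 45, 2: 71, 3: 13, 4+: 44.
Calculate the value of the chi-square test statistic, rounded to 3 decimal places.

40.723

cat         O        E   (O−E)²/E
0          48       25    21.1600
1          62       45     6.4222
2          52       71     5.0845
3          10       13     0.6923
4+         26       44     7.3636
Sum = 40.723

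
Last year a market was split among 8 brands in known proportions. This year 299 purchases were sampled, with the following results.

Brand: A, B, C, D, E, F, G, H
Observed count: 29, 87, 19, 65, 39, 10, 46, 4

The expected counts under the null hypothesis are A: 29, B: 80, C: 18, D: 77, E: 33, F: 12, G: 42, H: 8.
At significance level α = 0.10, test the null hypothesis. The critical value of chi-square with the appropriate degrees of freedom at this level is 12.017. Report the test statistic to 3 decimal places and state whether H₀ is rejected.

cat         O        E   (O−E)²/E
A          29       29     0.0000
B          87       80     0.6125
C          19       18     0.0556
D          65       77     1.8701
E          39       33     1.0909
F          10       12     0.3333
G          46       42     0.3810
H           4        8     2.0000
Sum = 6.343
df = 7. Since 6.343 < 12.017, we do not reject H₀.

6.343; do not reject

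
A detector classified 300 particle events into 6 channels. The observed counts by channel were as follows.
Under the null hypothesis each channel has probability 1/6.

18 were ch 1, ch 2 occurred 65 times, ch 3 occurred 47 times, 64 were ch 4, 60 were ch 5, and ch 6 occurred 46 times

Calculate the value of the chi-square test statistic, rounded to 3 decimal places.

31.400

Expected count for each of the 6 categories: 300/6 = 50.
χ² = (18−50)²/50 + (65−50)²/50 + (47−50)²/50 + (64−50)²/50 + (60−50)²/50 + (46−50)²/50
   = 20.4800 + 4.5000 + 0.1800 + 3.9200 + 2.0000 + 0.3200
Sum = 31.400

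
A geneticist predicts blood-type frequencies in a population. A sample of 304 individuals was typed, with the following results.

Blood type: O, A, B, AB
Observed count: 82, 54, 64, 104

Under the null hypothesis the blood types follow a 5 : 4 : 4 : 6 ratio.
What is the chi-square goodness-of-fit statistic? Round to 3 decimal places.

Ratio total = 19. Expected counts: 304×5/19 = 80, 304×4/19 = 64, 304×4/19 = 64, 304×6/19 = 96.
χ² = (82−80)²/80 + (54−64)²/64 + (64−64)²/64 + (104−96)²/96
   = 0.0500 + 1.5625 + 0.0000 + 0.6667
Sum = 2.279

2.279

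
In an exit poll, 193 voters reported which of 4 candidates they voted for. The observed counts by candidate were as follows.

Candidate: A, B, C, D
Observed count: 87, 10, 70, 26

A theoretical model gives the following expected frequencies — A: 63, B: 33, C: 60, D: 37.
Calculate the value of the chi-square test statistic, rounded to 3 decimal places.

30.110

cat         O        E   (O−E)²/E
A          87       63     9.1429
B          10       33    16.0303
C          70       60     1.6667
D          26       37     3.2703
Sum = 30.110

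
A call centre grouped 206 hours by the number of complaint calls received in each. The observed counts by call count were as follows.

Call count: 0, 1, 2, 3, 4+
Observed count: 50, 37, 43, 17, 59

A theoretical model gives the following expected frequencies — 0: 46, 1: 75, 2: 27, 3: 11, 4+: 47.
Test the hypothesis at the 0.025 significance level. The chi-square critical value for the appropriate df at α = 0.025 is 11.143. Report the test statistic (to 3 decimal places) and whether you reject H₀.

χ² = (50−46)²/46 + (37−75)²/75 + (43−27)²/27 + (17−11)²/11 + (59−47)²/47
   = 0.3478 + 19.2533 + 9.4815 + 3.2727 + 3.0638
Sum = 35.419
df = 4. Since 35.419 > 11.143, we reject H₀.

35.419; reject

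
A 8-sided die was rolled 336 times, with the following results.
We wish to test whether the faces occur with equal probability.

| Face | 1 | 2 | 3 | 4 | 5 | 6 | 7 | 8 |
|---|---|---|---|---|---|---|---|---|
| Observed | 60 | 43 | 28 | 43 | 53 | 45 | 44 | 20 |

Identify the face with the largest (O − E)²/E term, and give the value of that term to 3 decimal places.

8, 11.524

Expected count for each of the 8 categories: 336/8 = 42.
cat         O        E   (O−E)²/E
1          60       42     7.7143
2          43       42     0.0238
3          28       42     4.6667
4          43       42     0.0238
5          53       42     2.8810
6          45       42     0.2143
7          44       42     0.0952
8          20       42    11.5238
The largest term is for 8: 11.524.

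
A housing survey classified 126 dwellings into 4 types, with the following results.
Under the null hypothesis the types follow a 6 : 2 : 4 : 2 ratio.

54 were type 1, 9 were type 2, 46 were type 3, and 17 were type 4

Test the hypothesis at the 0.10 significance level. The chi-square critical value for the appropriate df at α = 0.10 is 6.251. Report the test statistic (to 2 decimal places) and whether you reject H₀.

Ratio total = 14. Expected counts: 126×6/14 = 54, 126×2/14 = 18, 126×4/14 = 36, 126×2/14 = 18.
type 1: (54 − 54)²/54 = 0/54 = 0.000
type 2: (9 − 18)²/18 = 81/18 = 4.500
type 3: (46 − 36)²/36 = 100/36 = 2.778
type 4: (17 − 18)²/18 = 1/18 = 0.056
Sum = 7.33
df = 3. Since 7.33 > 6.251, we reject H₀.

7.33; reject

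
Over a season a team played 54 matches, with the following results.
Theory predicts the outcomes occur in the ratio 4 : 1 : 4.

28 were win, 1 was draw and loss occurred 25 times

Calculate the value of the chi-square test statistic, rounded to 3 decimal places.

Ratio total = 9. Expected counts: 54×4/9 = 24, 54×1/9 = 6, 54×4/9 = 24.
cat         O        E   (O−E)²/E
win        28       24     0.6667
draw        1        6     4.1667
loss       25       24     0.0417
Sum = 4.875

4.875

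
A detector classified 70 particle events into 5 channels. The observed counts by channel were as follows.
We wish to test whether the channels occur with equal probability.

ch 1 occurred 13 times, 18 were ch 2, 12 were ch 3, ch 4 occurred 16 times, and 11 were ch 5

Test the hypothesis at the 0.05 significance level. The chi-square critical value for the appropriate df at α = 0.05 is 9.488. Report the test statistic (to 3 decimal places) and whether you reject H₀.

Under H₀ each category has probability 1/5, so each expected count is 70/5 = 14.
ch 1: (13 − 14)²/14 = 1/14 = 0.0714
ch 2: (18 − 14)²/14 = 16/14 = 1.1429
ch 3: (12 − 14)²/14 = 4/14 = 0.2857
ch 4: (16 − 14)²/14 = 4/14 = 0.2857
ch 5: (11 − 14)²/14 = 9/14 = 0.6429
Sum = 2.429
df = 4. Since 2.429 < 9.488, we do not reject H₀.

2.429; do not reject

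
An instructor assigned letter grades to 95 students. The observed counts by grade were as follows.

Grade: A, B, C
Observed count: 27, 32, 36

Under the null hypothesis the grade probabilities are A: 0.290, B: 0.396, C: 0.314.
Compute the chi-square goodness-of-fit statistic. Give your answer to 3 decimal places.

Expected counts E_i = n·p_i: 95×0.290 = 27.55, 95×0.396 = 37.62, 95×0.314 = 29.83.
cat         O        E   (O−E)²/E
A          27    27.55     0.0110
B          32    37.62     0.8396
C          36    29.83     1.2762
Sum = 2.127

2.127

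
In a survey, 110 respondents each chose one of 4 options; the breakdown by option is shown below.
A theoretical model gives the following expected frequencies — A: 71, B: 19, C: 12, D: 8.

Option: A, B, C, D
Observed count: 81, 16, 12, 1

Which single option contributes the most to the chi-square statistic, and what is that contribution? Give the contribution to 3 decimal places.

A: (81 − 71)²/71 = 100/71 = 1.4085
B: (16 − 19)²/19 = 9/19 = 0.4737
C: (12 − 12)²/12 = 0/12 = 0.0000
D: (1 − 8)²/8 = 49/8 = 6.1250
The largest term is for D: 6.125.

D, 6.125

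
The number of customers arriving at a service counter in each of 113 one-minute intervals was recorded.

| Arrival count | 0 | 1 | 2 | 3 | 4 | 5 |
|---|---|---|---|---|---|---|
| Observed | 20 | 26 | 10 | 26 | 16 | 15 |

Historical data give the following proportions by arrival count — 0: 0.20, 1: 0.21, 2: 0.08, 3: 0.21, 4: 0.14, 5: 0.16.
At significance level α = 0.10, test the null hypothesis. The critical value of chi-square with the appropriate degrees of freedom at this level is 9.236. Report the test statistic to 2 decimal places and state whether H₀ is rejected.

1.36; do not reject

Expected counts E_i = n·p_i: 113×0.20 = 22.6, 113×0.21 = 23.73, 113×0.08 = 9.04, 113×0.21 = 23.73, 113×0.14 = 15.82, 113×0.16 = 18.08.
0: (20 − 22.6)²/22.6 = 6.76/22.6 = 0.299
1: (26 − 23.73)²/23.73 = 5.1529/23.73 = 0.217
2: (10 − 9.04)²/9.04 = 0.9216/9.04 = 0.102
3: (26 − 23.73)²/23.73 = 5.1529/23.73 = 0.217
4: (16 − 15.82)²/15.82 = 0.0324/15.82 = 0.002
5: (15 − 18.08)²/18.08 = 9.4864/18.08 = 0.525
Sum = 1.36
df = 5. Since 1.36 < 9.236, we do not reject H₀.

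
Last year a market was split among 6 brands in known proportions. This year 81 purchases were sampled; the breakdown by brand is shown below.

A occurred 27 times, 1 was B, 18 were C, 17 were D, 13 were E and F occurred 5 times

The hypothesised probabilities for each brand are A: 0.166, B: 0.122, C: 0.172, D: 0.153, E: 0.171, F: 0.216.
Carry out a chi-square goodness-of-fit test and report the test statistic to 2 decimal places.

Expected counts E_i = n·p_i: 81×0.166 = 13.446, 81×0.122 = 9.882, 81×0.172 = 13.932, 81×0.153 = 12.393, 81×0.171 = 13.851, 81×0.216 = 17.496.
cat         O        E   (O−E)²/E
A          27   13.446     13.663
B           1    9.882      7.983
C          18   13.932      1.188
D          17   12.393      1.713
E          13   13.851      0.052
F           5   17.496      8.925
Sum = 33.52

33.52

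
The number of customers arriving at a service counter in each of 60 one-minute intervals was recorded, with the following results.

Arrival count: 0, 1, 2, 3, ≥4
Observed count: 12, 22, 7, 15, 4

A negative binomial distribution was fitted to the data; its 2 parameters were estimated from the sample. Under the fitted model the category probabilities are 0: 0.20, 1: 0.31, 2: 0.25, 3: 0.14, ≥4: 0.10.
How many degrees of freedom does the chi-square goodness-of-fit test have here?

There are k = 5 categories and 2 parameters estimated from the data, so df = 5 − 1 − 2 = 2.

2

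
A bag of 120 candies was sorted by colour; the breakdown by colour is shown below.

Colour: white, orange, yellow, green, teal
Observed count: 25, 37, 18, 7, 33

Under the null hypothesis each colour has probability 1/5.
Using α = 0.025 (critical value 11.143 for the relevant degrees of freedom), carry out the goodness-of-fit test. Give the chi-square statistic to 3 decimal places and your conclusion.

24.000; reject

Under H₀ each category has probability 1/5, so each expected count is 120/5 = 24.
cat         O        E   (O−E)²/E
white      25       24     0.0417
orange     37       24     7.0417
yellow     18       24     1.5000
green       7       24    12.0417
teal       33       24     3.3750
Sum = 24.000
df = 4. Since 24.000 > 11.143, we reject H₀.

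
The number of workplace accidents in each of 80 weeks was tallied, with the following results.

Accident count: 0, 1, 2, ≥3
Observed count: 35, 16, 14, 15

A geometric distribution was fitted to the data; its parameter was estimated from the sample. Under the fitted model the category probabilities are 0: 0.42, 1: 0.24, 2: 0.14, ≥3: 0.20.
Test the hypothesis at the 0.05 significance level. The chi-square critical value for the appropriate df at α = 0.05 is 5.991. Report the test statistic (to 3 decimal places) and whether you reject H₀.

Expected counts E_i = n·p_i: 80×0.42 = 33.6, 80×0.24 = 19.2, 80×0.14 = 11.2, 80×0.20 = 16.
0: (35 − 33.6)²/33.6 = 1.96/33.6 = 0.0583
1: (16 − 19.2)²/19.2 = 10.24/19.2 = 0.5333
2: (14 − 11.2)²/11.2 = 7.84/11.2 = 0.7000
≥3: (15 − 16)²/16 = 1/16 = 0.0625
Sum = 1.354
df = 2. Since 1.354 < 5.991, we do not reject H₀.

1.354; do not reject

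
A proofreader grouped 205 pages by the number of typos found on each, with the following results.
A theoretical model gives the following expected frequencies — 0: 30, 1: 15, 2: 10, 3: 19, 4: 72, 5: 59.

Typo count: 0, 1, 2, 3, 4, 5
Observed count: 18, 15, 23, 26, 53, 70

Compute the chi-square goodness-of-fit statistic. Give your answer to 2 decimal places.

χ² = (18−30)²/30 + (15−15)²/15 + (23−10)²/10 + (26−19)²/19 + (53−72)²/72 + (70−59)²/59
   = 4.800 + 0.000 + 16.900 + 2.579 + 5.014 + 2.051
Sum = 31.34

31.34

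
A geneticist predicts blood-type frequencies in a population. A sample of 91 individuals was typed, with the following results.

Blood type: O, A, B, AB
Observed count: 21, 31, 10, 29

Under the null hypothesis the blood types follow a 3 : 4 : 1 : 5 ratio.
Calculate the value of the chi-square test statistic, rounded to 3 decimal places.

2.636

Ratio total = 13. Expected counts: 91×3/13 = 21, 91×4/13 = 28, 91×1/13 = 7, 91×5/13 = 35.
cat         O        E   (O−E)²/E
O          21       21     0.0000
A          31       28     0.3214
B          10        7     1.2857
AB         29       35     1.0286
Sum = 2.636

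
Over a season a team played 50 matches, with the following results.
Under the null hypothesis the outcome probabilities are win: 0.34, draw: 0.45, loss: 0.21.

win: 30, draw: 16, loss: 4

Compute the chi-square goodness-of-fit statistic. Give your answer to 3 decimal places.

Expected counts E_i = n·p_i: 50×0.34 = 17, 50×0.45 = 22.5, 50×0.21 = 10.5.
χ² = (30−17)²/17 + (16−22.5)²/22.5 + (4−10.5)²/10.5
   = 9.9412 + 1.8778 + 4.0238
Sum = 15.843

15.843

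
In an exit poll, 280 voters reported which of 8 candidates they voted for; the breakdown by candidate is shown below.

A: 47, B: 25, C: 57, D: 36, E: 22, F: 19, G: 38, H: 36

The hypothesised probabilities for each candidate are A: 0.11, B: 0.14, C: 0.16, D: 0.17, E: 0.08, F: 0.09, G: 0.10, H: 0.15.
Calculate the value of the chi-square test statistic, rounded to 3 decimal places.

25.775

Expected counts E_i = n·p_i: 280×0.11 = 30.8, 280×0.14 = 39.2, 280×0.16 = 44.8, 280×0.17 = 47.6, 280×0.08 = 22.4, 280×0.09 = 25.2, 280×0.10 = 28, 280×0.15 = 42.
A: (47 − 30.8)²/30.8 = 262.44/30.8 = 8.5208
B: (25 − 39.2)²/39.2 = 201.64/39.2 = 5.1439
C: (57 − 44.8)²/44.8 = 148.84/44.8 = 3.3223
D: (36 − 47.6)²/47.6 = 134.56/47.6 = 2.8269
E: (22 − 22.4)²/22.4 = 0.16/22.4 = 0.0071
F: (19 − 25.2)²/25.2 = 38.44/25.2 = 1.5254
G: (38 − 28)²/28 = 100/28 = 3.5714
H: (36 − 42)²/42 = 36/42 = 0.8571
Sum = 25.775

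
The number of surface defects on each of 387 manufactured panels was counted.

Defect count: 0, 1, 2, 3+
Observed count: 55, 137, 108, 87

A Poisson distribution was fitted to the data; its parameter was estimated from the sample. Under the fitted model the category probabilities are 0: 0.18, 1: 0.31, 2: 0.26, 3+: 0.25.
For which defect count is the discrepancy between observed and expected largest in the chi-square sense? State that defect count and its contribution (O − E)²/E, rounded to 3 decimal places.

Expected counts E_i = n·p_i: 387×0.18 = 69.66, 387×0.31 = 119.97, 387×0.26 = 100.62, 387×0.25 = 96.75.
cat         O        E   (O−E)²/E
0          55    69.66     3.0852
1         137   119.97     2.4174
2         108   100.62     0.5413
3+         87    96.75     0.9826
The largest term is for 0: 3.085.

0, 3.085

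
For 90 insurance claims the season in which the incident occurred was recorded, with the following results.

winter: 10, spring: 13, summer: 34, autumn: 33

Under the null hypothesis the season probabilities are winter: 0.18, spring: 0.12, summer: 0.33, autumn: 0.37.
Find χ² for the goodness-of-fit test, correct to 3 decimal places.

Expected counts E_i = n·p_i: 90×0.18 = 16.2, 90×0.12 = 10.8, 90×0.33 = 29.7, 90×0.37 = 33.3.
winter: (10 − 16.2)²/16.2 = 38.44/16.2 = 2.3728
spring: (13 − 10.8)²/10.8 = 4.84/10.8 = 0.4481
summer: (34 − 29.7)²/29.7 = 18.49/29.7 = 0.6226
autumn: (33 − 33.3)²/33.3 = 0.09/33.3 = 0.0027
Sum = 3.446

3.446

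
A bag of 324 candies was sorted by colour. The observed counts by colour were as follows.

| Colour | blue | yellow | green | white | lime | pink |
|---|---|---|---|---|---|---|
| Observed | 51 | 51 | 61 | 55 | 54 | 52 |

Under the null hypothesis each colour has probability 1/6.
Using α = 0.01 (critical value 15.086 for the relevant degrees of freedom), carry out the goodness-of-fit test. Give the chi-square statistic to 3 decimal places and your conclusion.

Under H₀ each category has probability 1/6, so each expected count is 324/6 = 54.
blue: (51 − 54)²/54 = 9/54 = 0.1667
yellow: (51 − 54)²/54 = 9/54 = 0.1667
green: (61 − 54)²/54 = 49/54 = 0.9074
white: (55 − 54)²/54 = 1/54 = 0.0185
lime: (54 − 54)²/54 = 0/54 = 0.0000
pink: (52 − 54)²/54 = 4/54 = 0.0741
Sum = 1.333
df = 5. Since 1.333 < 15.086, we do not reject H₀.

1.333; do not reject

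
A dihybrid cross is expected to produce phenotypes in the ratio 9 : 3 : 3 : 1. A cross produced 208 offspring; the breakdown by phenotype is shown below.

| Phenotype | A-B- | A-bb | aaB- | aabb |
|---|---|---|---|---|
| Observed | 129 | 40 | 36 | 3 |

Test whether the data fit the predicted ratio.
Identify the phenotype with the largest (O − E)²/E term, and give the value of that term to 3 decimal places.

Ratio total = 16. Expected counts: 208×9/16 = 117, 208×3/16 = 39, 208×3/16 = 39, 208×1/16 = 13.
χ² = (129−117)²/117 + (40−39)²/39 + (36−39)²/39 + (3−13)²/13
   = 1.2308 + 0.0256 + 0.2308 + 7.6923
The largest term is for aabb: 7.692.

aabb, 7.692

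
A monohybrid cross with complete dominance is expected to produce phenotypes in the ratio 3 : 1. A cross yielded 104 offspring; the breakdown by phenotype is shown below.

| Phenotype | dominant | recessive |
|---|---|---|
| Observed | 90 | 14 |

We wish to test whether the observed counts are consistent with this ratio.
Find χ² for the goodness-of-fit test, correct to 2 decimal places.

Ratio total = 4. Expected counts: 104×3/4 = 78, 104×1/4 = 26.
dominant: (90 − 78)²/78 = 144/78 = 1.846
recessive: (14 − 26)²/26 = 144/26 = 5.538
Sum = 7.38

7.38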